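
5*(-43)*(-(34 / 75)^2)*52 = 2584816/1125 = 2297.61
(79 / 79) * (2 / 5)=2/5 = 0.40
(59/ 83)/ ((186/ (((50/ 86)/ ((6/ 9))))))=1475/442556 = 0.00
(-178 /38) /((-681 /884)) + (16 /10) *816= 84859172/64695 = 1311.68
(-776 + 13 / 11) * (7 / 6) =-19887/22 = -903.95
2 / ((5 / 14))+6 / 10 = 31/5 = 6.20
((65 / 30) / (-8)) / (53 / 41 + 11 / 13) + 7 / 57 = -11/2880 = 0.00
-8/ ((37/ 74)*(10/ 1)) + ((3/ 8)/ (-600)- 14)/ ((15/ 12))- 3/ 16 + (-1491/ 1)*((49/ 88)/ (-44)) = 2846183/484000 = 5.88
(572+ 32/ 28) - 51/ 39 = 52037/91 = 571.84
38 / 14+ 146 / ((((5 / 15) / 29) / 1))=88933/7 = 12704.71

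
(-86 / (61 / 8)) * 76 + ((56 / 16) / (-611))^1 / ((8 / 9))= -511171331/596336 = -857.19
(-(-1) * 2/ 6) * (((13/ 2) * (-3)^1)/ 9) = -13/18 = -0.72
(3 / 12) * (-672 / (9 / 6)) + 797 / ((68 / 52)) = 8457/17 = 497.47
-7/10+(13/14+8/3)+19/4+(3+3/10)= 10.95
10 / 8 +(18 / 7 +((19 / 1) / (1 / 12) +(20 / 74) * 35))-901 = -683469/1036 = -659.72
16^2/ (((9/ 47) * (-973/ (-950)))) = 1305.29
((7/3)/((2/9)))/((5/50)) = 105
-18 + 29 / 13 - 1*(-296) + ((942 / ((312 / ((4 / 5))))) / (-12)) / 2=437003/1560 = 280.13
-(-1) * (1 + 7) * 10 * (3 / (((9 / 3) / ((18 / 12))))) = 120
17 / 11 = 1.55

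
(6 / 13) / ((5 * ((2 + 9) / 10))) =12/143 = 0.08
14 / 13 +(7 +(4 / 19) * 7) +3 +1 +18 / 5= 21181/1235 = 17.15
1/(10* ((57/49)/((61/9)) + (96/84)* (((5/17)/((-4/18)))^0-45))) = -2989/1497910 = 0.00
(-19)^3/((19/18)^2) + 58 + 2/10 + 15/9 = -91442/15 = -6096.13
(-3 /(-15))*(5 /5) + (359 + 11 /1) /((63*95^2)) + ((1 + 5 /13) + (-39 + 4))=-49396834/1478295 = -33.41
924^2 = 853776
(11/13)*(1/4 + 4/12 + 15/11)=257/156 = 1.65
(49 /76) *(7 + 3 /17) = 2989/646 = 4.63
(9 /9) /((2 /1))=1/2 = 0.50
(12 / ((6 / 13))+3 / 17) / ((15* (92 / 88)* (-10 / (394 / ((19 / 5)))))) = -385726/22287 = -17.31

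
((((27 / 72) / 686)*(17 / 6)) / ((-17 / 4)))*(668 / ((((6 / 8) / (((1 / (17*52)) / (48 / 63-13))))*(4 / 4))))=167/5566106 = 0.00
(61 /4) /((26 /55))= 32.26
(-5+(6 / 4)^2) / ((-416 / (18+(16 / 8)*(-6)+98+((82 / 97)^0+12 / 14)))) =627/896 = 0.70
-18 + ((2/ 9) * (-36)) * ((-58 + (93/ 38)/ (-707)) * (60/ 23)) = 368435778/308959 = 1192.51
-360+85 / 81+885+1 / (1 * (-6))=85193/162 = 525.88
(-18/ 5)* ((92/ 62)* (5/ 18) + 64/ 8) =-4694/155 = -30.28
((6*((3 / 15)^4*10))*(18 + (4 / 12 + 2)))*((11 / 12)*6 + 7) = 122/5 = 24.40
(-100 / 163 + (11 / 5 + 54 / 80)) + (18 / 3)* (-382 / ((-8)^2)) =-87501/2608 = -33.55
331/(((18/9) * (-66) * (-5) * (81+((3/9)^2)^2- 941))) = -8937/15324980 = 0.00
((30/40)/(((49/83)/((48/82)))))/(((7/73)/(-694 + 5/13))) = -983412054/182819 = -5379.16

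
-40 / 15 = -8/3 = -2.67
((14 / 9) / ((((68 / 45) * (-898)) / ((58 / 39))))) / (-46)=1015/27387204 = 0.00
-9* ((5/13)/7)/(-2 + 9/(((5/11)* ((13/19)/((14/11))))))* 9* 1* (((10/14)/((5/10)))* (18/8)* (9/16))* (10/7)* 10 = -20503125/6212416 = -3.30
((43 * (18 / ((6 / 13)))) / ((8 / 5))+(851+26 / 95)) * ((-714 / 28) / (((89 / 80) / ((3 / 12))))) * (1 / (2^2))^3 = -73620693/432896 = -170.07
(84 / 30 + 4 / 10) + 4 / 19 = 324/95 = 3.41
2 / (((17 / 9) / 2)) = 36/17 = 2.12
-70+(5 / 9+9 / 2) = -1169/18 = -64.94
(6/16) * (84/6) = 21/4 = 5.25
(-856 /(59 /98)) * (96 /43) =-8053248/2537 = -3174.32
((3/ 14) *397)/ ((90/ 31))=12307/420 = 29.30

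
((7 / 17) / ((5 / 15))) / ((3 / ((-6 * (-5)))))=210/17 = 12.35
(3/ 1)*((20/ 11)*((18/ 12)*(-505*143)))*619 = -365736150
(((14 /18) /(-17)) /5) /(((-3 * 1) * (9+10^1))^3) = 7/141672645 = 0.00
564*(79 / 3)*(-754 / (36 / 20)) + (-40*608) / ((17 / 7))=-953396840/153 = -6231351.90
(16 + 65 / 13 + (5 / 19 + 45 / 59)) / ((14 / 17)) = 419747/15694 = 26.75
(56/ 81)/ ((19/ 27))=0.98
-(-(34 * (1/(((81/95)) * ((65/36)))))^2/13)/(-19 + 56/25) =-166926400/74563983 = -2.24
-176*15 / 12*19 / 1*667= -2788060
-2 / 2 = -1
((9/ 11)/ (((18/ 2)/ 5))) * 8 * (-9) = -360/11 = -32.73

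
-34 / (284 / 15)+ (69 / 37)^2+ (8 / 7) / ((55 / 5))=26731643/14968646 = 1.79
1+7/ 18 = 25/18 = 1.39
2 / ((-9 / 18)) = -4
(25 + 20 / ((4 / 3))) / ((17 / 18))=720/17 = 42.35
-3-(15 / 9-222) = 652/3 = 217.33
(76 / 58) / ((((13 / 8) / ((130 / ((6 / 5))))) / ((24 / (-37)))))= -56.66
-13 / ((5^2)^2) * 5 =-13/125 = -0.10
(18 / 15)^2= 36/25 = 1.44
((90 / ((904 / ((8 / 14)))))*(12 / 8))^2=18225/2502724 = 0.01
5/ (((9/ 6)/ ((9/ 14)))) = 2.14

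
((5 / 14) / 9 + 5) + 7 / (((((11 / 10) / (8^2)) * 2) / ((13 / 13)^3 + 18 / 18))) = 571465/1386 = 412.31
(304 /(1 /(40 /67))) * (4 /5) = 9728/67 = 145.19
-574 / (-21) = 82/3 = 27.33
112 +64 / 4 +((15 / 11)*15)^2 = 66113/121 = 546.39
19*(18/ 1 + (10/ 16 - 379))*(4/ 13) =-2106.81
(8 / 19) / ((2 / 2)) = 8/19 = 0.42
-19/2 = -9.50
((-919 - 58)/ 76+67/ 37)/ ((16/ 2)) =-31057/22496 = -1.38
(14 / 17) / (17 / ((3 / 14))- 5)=42/3791 = 0.01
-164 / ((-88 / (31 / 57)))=1271/1254 = 1.01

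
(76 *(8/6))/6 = 16.89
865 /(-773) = -865/773 = -1.12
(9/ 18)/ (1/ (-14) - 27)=-7/379 = -0.02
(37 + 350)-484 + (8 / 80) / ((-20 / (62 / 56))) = -543231/5600 = -97.01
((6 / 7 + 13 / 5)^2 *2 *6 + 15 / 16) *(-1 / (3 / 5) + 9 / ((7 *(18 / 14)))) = -943149/9800 = -96.24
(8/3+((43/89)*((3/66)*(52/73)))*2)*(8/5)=4.32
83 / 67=1.24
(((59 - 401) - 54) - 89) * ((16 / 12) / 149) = -1940/447 = -4.34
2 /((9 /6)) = 4/3 = 1.33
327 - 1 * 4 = 323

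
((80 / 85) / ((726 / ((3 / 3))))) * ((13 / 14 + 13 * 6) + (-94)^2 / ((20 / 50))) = 3420/119 = 28.74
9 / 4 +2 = 17/4 = 4.25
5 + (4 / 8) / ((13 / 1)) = 131/26 = 5.04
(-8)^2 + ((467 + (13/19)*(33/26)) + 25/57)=60683/114 = 532.31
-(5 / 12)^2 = -25/144 = -0.17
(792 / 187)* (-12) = -864/17 = -50.82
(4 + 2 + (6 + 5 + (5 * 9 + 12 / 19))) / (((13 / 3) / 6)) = 21420/247 = 86.72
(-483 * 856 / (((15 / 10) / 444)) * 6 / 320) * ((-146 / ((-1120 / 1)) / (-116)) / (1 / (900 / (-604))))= -538420041/140128 = -3842.34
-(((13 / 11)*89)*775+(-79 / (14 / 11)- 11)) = -12542197/154 = -81442.84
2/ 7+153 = 1073/7 = 153.29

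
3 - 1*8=-5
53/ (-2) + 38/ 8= -87/4 = -21.75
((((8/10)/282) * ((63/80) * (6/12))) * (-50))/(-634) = 21/238384 = 0.00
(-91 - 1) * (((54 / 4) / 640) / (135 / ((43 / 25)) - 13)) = -26703/901120 = -0.03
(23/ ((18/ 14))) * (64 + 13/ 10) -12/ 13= 1365649/1170 = 1167.22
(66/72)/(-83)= -11/996 = -0.01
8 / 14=4/7 = 0.57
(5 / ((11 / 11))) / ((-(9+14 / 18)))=-0.51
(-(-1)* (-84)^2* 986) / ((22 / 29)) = 100879632/11 = 9170875.64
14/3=4.67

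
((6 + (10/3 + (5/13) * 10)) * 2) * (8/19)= 8224/741 = 11.10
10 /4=5/2 = 2.50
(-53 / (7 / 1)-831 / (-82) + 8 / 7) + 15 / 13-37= -239833/7462 = -32.14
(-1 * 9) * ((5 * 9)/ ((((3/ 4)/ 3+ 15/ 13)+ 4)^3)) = -56946240/22188041 = -2.57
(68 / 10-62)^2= 76176/25 = 3047.04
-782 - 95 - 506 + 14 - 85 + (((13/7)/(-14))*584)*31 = -3855.55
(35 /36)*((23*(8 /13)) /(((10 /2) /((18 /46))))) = 14/13 = 1.08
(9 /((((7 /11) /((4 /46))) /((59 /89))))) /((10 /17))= 99297/71645 = 1.39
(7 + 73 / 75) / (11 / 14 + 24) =8372/26025 = 0.32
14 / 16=7/8 = 0.88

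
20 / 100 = 0.20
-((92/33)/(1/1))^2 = -8464/1089 = -7.77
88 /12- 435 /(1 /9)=-11723/3 = -3907.67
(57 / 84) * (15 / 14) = 0.73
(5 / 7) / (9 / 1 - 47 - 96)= -5/938 = -0.01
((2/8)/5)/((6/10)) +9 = 109/12 = 9.08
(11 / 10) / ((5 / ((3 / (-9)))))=-11/150 = -0.07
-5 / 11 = -0.45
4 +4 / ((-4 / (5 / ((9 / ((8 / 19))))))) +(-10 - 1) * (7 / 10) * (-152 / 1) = 1003912/855 = 1174.17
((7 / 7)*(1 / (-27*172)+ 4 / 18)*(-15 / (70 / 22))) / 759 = -1031/747684 = 0.00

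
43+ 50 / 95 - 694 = -12359/19 = -650.47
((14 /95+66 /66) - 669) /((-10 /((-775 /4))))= -983413/76 = -12939.64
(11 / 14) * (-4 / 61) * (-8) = 176/427 = 0.41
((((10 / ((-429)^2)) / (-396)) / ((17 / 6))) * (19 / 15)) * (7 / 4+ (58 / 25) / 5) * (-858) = 779/6685250 = 0.00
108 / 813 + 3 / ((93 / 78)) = 22254/8401 = 2.65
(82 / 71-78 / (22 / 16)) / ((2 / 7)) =-151907/781 = -194.50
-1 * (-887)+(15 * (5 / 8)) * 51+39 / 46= 251339/184 = 1365.97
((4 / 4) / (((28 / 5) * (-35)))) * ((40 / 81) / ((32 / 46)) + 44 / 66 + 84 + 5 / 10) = -1739/3969 = -0.44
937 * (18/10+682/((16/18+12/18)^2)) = 130230819/490 = 265777.18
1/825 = 1/825 = 0.00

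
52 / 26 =2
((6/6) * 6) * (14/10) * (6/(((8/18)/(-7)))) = -3969/5 = -793.80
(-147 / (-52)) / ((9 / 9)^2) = 147/52 = 2.83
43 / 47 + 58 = 2769/47 = 58.91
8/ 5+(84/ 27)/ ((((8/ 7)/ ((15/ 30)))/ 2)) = 389/90 = 4.32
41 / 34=1.21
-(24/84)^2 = -4/49 = -0.08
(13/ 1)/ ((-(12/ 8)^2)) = -52/9 = -5.78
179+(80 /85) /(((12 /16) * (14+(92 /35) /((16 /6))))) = 9580801/53499 = 179.08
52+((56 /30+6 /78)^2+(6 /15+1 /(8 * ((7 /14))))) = 56.43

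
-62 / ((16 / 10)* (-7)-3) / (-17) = -310/1207 = -0.26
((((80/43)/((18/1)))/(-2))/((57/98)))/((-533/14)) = 27440/11757447 = 0.00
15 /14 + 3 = 57/14 = 4.07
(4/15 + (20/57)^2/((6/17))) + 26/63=350762/341145 = 1.03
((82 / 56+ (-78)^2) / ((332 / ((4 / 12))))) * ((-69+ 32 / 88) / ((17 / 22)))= -542.70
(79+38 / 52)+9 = 2307/26 = 88.73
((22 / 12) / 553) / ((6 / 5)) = 55/19908 = 0.00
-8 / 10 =-4/5 = -0.80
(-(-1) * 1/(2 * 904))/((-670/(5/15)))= -1/3634080 = 0.00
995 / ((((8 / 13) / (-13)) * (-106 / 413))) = 69448015/848 = 81896.24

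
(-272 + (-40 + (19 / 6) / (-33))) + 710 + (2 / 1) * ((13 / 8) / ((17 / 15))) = 2697995/6732 = 400.77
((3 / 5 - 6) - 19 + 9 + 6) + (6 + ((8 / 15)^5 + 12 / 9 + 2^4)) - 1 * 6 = 6057143/759375 = 7.98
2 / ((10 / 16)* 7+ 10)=16/115 = 0.14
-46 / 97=-0.47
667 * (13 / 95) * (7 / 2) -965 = -122653/190 = -645.54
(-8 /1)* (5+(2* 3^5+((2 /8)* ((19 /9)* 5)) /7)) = -247654/63 = -3931.02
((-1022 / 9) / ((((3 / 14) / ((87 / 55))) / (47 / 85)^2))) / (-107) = 916584788/382672125 = 2.40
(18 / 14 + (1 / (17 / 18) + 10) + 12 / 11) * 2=35174/1309 = 26.87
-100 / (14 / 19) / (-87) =950/609 = 1.56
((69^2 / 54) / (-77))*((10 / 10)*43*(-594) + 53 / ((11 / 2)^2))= 817402865/27951 = 29244.14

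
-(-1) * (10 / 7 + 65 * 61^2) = 1693065/7 = 241866.43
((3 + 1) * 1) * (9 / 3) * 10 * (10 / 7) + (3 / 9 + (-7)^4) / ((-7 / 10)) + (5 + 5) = -68230/21 = -3249.05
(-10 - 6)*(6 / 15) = -32/5 = -6.40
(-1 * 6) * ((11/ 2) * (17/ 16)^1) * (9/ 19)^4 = -3680721/2085136 = -1.77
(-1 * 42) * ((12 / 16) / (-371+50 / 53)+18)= -29651517/39226 = -755.91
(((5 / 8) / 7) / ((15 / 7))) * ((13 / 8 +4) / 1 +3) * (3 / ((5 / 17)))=1173/320 = 3.67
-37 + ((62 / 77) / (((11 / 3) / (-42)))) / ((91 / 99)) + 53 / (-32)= -1559645/32032 = -48.69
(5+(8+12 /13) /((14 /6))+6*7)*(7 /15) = 925/39 = 23.72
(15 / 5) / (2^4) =3/16 = 0.19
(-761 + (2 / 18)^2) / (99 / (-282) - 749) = 5794160/5705559 = 1.02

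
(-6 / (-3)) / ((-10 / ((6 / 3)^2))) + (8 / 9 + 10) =454/45 = 10.09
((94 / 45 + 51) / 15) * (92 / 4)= 54947/675 = 81.40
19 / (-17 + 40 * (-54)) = -0.01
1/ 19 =0.05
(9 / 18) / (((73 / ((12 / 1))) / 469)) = 2814/73 = 38.55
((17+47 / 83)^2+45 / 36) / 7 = 1219643/27556 = 44.26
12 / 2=6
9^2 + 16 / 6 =251/3 = 83.67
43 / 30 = 1.43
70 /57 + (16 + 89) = 6055/57 = 106.23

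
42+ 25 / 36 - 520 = -17183/36 = -477.31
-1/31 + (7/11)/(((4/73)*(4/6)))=47435/2728 = 17.39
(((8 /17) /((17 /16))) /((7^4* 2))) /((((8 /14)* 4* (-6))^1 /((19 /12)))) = -19/1784286 = 0.00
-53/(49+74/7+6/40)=-7420/8361 = -0.89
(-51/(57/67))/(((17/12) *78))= -0.54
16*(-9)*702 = -101088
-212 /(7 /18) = -3816/7 = -545.14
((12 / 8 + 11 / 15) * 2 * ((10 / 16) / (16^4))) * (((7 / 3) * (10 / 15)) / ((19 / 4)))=469/33619968 = 0.00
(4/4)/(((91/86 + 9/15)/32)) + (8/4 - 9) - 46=-24029/713 = -33.70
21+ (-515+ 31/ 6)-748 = -7421/6 = -1236.83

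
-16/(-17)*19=304/17 = 17.88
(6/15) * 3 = 6/5 = 1.20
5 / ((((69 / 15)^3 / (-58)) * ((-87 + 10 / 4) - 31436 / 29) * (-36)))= -18125/255908511 = 0.00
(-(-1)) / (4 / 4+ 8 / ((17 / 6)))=17/65 = 0.26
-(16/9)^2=-256/81 = -3.16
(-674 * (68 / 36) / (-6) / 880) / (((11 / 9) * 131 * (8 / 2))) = 5729/15216960 = 0.00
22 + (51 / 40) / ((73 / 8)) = 8081/365 = 22.14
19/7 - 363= -2522/7 = -360.29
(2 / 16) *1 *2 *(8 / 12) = 1/6 = 0.17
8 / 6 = 4/3 = 1.33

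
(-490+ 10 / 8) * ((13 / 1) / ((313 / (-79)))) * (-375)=-752919375/1252 = -601373.30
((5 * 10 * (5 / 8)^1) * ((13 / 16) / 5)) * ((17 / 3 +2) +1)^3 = 714025/216 = 3305.67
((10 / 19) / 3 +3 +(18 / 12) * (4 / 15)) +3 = 1874/285 = 6.58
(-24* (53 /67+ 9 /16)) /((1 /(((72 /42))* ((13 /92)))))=-169767/21574 = -7.87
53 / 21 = 2.52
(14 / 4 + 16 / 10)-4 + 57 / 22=203/55 = 3.69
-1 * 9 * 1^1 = -9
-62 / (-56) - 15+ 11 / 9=-3193/252 = -12.67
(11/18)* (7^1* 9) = 77/2 = 38.50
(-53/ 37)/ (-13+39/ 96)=1696/14911 = 0.11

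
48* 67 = 3216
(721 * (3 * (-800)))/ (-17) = 1730400/17 = 101788.24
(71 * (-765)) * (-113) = 6137595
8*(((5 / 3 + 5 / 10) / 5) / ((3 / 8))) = 416/45 = 9.24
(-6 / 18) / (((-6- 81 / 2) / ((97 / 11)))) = 194/3069 = 0.06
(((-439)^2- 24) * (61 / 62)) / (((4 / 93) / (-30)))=-528953265/4 = -132238316.25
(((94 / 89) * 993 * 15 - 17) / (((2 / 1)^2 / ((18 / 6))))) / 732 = 16.10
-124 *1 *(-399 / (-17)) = -49476/17 = -2910.35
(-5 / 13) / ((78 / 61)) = -305/1014 = -0.30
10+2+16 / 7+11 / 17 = 1777/119 = 14.93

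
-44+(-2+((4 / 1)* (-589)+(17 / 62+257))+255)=-1889.73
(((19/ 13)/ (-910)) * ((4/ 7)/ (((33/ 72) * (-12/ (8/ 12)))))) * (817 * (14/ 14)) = 124184/1366365 = 0.09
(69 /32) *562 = 19389/16 = 1211.81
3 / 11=0.27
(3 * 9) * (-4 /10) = -54/5 = -10.80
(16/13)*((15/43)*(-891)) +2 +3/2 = -423767/1118 = -379.04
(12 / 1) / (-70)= -6/35 = -0.17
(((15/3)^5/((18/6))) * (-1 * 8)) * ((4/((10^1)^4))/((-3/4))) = 40/9 = 4.44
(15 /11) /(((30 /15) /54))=36.82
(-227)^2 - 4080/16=51274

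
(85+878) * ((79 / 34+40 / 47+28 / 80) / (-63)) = -6026561/111860 = -53.88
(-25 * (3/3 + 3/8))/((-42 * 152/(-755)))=-4.07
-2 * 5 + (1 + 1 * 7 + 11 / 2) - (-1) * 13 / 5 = 61/10 = 6.10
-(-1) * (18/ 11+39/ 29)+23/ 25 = 31112/7975 = 3.90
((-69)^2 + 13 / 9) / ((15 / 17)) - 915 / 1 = 605129/135 = 4482.44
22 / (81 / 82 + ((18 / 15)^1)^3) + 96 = 2897852/27837 = 104.10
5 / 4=1.25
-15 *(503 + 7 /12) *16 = -120860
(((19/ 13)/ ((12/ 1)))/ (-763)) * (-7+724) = -4541/39676 = -0.11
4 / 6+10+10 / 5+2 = 44/3 = 14.67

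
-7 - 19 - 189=-215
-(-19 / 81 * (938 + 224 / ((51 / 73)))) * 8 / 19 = 513520/4131 = 124.31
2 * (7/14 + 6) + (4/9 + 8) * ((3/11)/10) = 2183/165 = 13.23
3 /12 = 1/4 = 0.25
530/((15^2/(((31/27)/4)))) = 1643/2430 = 0.68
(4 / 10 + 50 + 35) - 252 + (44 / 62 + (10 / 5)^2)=-25093/155 = -161.89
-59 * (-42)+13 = 2491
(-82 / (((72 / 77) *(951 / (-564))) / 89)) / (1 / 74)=977224094/2853 = 342525.09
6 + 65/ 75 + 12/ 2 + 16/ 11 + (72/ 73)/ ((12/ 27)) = 16.54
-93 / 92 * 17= -1581/92 = -17.18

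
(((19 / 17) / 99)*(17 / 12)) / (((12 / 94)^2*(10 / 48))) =41971/8910 = 4.71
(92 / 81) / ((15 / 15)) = 92/81 = 1.14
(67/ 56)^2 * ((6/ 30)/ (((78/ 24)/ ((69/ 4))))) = 309741/203840 = 1.52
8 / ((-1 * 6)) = -4/3 = -1.33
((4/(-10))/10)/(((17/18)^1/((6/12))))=-9/425 = -0.02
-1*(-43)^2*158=-292142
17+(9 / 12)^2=281/16 = 17.56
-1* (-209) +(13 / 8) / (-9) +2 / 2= 15107/72 = 209.82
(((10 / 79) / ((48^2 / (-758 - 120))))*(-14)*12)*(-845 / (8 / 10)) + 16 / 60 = -324575513/37920 = -8559.48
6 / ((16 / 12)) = 9/2 = 4.50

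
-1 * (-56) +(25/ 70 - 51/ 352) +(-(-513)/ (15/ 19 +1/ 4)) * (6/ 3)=203074917/194656 = 1043.25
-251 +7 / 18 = -4511/18 = -250.61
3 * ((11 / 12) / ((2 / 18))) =99/4 = 24.75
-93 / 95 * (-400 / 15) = 496/19 = 26.11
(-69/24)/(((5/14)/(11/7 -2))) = 69/20 = 3.45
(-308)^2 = 94864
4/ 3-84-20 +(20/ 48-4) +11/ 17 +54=-3509/68 = -51.60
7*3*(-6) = -126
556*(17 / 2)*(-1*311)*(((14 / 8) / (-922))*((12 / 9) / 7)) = 734893/1383 = 531.38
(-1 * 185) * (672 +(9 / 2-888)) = 78255/2 = 39127.50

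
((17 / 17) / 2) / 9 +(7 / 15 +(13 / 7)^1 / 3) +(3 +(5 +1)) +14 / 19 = 130211/11970 = 10.88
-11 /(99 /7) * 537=-1253/3 = -417.67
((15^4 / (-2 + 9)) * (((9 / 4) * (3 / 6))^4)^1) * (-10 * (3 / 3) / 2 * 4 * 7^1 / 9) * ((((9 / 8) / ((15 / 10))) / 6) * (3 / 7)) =-553584375/57344 = -9653.75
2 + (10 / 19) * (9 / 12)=91/38 = 2.39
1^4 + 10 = 11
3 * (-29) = -87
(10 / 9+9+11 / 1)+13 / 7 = 22.97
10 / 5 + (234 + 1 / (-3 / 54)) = 218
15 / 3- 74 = -69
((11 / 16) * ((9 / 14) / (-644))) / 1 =-99/144256 = 0.00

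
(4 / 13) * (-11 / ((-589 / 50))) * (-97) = -213400/7657 = -27.87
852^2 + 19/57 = 725904.33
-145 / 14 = -10.36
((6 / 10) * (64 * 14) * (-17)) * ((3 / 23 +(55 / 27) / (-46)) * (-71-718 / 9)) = 118715.58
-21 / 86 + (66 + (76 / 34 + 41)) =159345/1462 = 108.99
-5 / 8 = -0.62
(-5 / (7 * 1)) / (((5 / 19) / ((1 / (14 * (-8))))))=19/784 = 0.02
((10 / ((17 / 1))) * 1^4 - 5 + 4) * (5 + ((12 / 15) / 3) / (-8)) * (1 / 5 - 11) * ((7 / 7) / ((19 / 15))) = 28161/1615 = 17.44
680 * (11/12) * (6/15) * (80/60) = 2992/9 = 332.44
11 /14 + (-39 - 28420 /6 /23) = -235855/966 = -244.16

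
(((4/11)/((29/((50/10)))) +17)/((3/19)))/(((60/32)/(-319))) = -827336/45 = -18385.24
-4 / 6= -2/3 = -0.67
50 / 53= 0.94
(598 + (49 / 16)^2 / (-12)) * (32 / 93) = 1834655/8928 = 205.49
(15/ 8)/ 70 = 3/112 = 0.03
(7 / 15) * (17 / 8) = 119/120 = 0.99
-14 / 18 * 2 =-14/9 = -1.56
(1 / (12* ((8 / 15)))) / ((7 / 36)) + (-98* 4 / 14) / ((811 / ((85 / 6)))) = 42845/136248 = 0.31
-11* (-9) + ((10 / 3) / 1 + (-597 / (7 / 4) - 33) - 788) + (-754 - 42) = -38972/21 = -1855.81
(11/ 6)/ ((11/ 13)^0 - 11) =-11/60 = -0.18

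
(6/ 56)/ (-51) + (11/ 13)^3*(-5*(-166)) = 525849283/1045772 = 502.83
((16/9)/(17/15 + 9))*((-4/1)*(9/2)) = -60/19 = -3.16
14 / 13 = 1.08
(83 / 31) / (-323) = -83/10013 = -0.01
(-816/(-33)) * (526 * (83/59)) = 11874976/649 = 18297.34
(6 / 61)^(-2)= 3721/36 = 103.36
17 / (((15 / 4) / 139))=9452/15 = 630.13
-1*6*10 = -60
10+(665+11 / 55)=675.20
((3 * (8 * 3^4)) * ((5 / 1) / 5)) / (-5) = -1944/5 = -388.80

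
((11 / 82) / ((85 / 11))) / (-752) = -121/5241440 = 0.00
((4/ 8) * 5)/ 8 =5/16 = 0.31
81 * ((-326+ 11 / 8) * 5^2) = -5258925/8 = -657365.62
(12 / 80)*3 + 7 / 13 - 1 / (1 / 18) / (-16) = 1099/520 = 2.11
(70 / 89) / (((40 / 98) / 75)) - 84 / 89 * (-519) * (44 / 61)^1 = 5405673/10858 = 497.85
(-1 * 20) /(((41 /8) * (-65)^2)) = -32/34645 = 0.00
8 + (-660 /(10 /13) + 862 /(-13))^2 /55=144458616/9295 = 15541.54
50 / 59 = 0.85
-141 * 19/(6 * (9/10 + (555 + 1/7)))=-31255/38923 = -0.80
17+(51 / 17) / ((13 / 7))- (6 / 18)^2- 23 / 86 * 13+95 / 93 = 5006047/311922 = 16.05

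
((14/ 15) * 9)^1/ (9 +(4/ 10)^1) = 42/47 = 0.89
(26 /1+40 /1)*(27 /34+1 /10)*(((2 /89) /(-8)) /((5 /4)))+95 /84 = 1.00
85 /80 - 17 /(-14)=255/112 = 2.28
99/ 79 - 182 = -14279/79 = -180.75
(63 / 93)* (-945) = -19845/31 = -640.16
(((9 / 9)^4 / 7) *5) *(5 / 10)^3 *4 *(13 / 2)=65/28 = 2.32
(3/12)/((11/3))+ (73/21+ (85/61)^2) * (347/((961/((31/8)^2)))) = 809854127/27505632 = 29.44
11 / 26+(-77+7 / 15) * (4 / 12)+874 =993227/1170 = 848.91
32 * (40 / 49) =1280/49 = 26.12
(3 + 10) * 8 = 104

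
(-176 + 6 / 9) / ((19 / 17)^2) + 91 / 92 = -13886735/99636 = -139.37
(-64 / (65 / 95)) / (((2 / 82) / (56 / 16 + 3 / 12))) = -186960/13 = -14381.54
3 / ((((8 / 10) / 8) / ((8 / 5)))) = 48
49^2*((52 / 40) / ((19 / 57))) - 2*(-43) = 94499/10 = 9449.90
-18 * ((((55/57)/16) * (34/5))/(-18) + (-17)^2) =-2371925/456 = -5201.59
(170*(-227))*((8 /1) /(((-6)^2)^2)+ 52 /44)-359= -41167384/891 = -46203.57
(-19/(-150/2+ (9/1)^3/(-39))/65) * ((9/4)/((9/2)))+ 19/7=33079/12180 = 2.72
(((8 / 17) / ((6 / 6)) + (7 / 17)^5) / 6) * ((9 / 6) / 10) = 136995/11358856 = 0.01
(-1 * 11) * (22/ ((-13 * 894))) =121/5811 = 0.02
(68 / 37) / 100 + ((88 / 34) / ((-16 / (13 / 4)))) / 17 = -53667/4277200 = -0.01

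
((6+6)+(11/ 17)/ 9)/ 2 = 1847/306 = 6.04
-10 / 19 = -0.53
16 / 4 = 4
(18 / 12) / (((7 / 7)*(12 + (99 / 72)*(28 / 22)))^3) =96/166375 = 0.00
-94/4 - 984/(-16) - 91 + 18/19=-52.05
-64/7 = -9.14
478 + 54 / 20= 4807/10 = 480.70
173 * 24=4152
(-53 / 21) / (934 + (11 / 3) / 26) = -1378/510041 = 0.00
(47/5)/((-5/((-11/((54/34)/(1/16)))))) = 8789/10800 = 0.81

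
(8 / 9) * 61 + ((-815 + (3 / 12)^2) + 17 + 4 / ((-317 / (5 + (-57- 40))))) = -33896123/45648 = -742.55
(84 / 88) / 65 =21/1430 = 0.01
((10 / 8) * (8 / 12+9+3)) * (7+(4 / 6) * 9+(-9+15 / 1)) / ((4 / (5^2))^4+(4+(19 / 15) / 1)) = 705078125/12345286 = 57.11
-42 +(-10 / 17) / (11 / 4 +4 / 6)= -29394/697 = -42.17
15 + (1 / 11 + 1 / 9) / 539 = 15.00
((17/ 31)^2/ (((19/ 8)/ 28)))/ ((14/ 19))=4624/961 = 4.81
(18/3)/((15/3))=6/5 = 1.20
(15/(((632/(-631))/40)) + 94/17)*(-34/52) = 388.07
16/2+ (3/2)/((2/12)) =17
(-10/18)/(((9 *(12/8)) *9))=-10/2187 = 0.00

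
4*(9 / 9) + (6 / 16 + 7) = 11.38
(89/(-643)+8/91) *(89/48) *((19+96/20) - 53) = 1279909/468104 = 2.73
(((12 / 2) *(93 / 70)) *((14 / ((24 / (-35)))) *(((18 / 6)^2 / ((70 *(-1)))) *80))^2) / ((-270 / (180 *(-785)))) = 183972600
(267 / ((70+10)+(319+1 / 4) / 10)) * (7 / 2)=37380/4477 = 8.35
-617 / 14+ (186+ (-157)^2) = 347073/14 = 24790.93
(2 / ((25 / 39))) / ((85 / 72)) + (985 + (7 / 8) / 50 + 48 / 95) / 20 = 134158597/2584000 = 51.92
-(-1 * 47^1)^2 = -2209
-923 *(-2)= 1846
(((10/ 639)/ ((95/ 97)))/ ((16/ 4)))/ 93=97/2258226 = 0.00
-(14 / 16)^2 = -49/64 = -0.77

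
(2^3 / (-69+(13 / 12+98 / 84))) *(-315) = 3360/89 = 37.75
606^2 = 367236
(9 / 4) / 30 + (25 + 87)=4483/40 = 112.08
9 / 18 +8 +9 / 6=10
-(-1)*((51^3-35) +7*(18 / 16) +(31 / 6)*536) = 3249437/24 = 135393.21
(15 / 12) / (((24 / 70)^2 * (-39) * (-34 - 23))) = 6125/1280448 = 0.00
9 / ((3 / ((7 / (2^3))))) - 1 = 13/8 = 1.62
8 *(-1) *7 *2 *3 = -336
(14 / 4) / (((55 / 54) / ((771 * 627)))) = 1661196.60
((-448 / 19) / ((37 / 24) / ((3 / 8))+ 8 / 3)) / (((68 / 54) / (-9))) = 489888/19703 = 24.86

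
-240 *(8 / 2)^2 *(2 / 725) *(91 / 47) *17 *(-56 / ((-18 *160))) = -693056/102225 = -6.78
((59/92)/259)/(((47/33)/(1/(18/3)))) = 649/2239832 = 0.00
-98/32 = -49/16 = -3.06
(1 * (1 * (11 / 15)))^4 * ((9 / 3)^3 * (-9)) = -43923/625 = -70.28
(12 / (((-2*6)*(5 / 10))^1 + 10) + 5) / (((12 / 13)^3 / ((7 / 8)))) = 15379/1728 = 8.90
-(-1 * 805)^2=-648025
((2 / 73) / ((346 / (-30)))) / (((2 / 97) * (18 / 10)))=-2425/37887 = -0.06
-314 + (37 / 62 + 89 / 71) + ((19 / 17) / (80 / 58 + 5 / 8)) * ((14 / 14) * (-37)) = -373550797/1122510 = -332.78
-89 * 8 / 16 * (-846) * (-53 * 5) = -9976455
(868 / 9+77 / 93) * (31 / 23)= 27139/207 = 131.11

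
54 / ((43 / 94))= 5076/43 = 118.05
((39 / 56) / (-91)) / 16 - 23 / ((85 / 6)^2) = -5214891/45315200 = -0.12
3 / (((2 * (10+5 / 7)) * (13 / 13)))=7/50 = 0.14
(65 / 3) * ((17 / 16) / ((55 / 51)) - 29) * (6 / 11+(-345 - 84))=260066.23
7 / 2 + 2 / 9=67/18 = 3.72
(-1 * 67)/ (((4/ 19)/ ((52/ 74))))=-223.64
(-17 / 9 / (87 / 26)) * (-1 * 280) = 123760/783 = 158.06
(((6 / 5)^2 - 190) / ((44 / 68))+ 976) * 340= 12801816/55 = 232760.29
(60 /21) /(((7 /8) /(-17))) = -2720/49 = -55.51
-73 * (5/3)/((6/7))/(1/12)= -5110/3 = -1703.33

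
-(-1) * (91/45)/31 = 91/1395 = 0.07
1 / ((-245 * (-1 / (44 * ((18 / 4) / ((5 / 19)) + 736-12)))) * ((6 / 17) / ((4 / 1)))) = 5543428/3675 = 1508.42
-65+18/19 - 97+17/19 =-160.16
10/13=0.77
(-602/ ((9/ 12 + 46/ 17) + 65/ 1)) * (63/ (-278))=26316/13205 = 1.99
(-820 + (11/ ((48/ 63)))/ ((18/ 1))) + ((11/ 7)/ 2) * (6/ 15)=-2751449/3360 = -818.88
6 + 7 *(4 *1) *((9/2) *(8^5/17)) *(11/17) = 45418182/289 = 157156.34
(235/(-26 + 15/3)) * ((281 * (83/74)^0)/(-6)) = 66035/126 = 524.09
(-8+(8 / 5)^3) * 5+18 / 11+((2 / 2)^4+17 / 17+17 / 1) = 307/275 = 1.12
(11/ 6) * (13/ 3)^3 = 24167/162 = 149.18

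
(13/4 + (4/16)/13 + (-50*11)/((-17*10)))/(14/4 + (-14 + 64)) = 2875/23647 = 0.12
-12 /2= -6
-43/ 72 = -0.60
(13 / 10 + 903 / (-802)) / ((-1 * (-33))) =349/66165 = 0.01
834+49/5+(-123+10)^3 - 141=-7210971/5 = -1442194.20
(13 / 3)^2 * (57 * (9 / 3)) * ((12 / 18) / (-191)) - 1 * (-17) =3319/573 = 5.79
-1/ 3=-0.33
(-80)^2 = 6400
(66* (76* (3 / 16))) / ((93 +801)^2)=209/177608 = 0.00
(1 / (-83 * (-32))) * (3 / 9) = 1/7968 = 0.00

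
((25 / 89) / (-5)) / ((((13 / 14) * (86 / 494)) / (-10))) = 13300/3827 = 3.48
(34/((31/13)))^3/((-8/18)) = -6521.75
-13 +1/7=-90/7 = -12.86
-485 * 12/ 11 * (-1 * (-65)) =-378300/11 = -34390.91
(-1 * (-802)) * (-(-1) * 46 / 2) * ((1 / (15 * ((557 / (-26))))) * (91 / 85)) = -61.45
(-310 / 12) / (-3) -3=101/18 = 5.61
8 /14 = 4/7 = 0.57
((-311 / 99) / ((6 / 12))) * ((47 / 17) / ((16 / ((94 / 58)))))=-686999/390456 = -1.76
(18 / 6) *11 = 33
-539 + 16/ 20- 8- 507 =-5266/5 = -1053.20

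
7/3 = 2.33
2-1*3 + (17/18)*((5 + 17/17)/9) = -10/27 = -0.37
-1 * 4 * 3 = -12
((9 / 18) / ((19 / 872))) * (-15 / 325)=-1308/1235 = -1.06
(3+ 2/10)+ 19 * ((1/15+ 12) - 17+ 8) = 61.47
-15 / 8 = -1.88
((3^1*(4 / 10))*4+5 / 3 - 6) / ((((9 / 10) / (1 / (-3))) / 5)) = -70/81 = -0.86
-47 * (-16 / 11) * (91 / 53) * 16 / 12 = 156.51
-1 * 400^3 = -64000000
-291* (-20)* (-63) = -366660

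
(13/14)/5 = 13/70 = 0.19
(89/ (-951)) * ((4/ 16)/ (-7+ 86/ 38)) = 1691/342360 = 0.00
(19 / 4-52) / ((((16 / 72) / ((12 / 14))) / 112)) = -20412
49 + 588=637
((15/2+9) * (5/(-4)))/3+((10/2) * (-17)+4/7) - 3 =-5281/56 = -94.30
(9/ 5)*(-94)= -846/5 = -169.20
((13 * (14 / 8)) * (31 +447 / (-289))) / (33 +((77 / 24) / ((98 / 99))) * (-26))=-10844288/829719 = -13.07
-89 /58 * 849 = -75561/58 = -1302.78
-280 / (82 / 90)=-12600/41 = -307.32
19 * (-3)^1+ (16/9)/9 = -56.80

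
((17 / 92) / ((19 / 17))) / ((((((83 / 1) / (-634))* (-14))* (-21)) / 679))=-2.92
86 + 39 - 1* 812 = -687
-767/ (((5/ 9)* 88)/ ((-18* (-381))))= -23670387/220 = -107592.67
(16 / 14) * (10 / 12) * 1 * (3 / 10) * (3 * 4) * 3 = 72/7 = 10.29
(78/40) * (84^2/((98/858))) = 602316/5 = 120463.20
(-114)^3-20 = -1481564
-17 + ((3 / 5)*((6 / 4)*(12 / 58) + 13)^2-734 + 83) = -2361952/4205 = -561.70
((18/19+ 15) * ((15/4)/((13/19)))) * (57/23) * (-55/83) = -14248575/99268 = -143.54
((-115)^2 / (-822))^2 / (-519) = -174900625/350679996 = -0.50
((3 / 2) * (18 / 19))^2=729/361 = 2.02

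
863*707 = 610141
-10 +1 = -9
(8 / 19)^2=64/361 = 0.18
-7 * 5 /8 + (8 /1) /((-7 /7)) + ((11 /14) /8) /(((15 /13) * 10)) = -207757/16800 = -12.37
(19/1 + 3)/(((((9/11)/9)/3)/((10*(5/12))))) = 3025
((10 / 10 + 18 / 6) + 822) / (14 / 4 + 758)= 1652/1523 = 1.08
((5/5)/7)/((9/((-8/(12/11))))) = -0.12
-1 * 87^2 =-7569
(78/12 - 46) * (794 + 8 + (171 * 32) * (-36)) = 7749505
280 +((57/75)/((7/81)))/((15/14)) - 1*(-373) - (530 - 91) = 222.21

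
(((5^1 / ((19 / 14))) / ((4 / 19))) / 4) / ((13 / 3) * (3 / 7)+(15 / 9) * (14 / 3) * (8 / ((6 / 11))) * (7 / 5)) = 1323/48856 = 0.03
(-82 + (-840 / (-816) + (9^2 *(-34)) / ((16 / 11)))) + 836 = -154815/136 = -1138.35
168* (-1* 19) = -3192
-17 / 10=-1.70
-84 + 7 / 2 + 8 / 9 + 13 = -1199/18 = -66.61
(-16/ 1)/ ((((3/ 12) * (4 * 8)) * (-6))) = 1/3 = 0.33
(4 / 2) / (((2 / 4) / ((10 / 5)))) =8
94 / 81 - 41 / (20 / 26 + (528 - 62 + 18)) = 549215/510462 = 1.08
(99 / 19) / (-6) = -0.87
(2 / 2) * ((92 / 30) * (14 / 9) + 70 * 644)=6086444/135 = 45084.77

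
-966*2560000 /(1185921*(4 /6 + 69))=-824320000/27539721 = -29.93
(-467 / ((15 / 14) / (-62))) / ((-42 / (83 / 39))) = -2403182/1755 = -1369.33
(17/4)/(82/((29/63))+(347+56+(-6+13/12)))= 1479/200525 = 0.01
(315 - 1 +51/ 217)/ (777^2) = 68189/131009193 = 0.00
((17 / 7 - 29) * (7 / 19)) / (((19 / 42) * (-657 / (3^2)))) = 7812/26353 = 0.30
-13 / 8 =-1.62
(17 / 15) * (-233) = -3961/15 = -264.07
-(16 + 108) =-124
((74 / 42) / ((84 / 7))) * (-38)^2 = 212.02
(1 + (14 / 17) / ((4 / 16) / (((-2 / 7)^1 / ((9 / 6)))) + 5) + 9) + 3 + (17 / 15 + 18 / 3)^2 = 14467522/225675 = 64.11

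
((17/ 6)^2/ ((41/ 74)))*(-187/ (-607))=1999591/447966 = 4.46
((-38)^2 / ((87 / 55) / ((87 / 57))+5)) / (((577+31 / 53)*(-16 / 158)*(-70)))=16626577/284569152 = 0.06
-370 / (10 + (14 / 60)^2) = -36.80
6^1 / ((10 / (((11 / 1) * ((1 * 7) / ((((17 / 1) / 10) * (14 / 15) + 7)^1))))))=495/92 = 5.38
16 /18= 8/9 = 0.89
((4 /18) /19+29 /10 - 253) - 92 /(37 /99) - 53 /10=-15866549/31635 = -501.55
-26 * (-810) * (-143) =-3011580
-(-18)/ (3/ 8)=48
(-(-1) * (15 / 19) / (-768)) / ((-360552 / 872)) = 545/219215616 = 0.00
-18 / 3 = -6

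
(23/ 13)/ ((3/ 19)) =437/39 = 11.21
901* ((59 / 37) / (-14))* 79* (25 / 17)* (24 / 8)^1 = -18527475/518 = -35767.33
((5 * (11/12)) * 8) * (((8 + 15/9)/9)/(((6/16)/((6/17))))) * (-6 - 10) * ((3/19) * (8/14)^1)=-3266560/61047 = -53.51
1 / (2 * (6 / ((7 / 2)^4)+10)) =2401/48212 = 0.05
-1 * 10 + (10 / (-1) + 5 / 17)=-335/17 = -19.71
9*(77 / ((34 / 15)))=305.74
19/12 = 1.58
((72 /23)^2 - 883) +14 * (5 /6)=-1367254/1587 = -861.53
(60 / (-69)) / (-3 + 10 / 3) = -60/23 = -2.61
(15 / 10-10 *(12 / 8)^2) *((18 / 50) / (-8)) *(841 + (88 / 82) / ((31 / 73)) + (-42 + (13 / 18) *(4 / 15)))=962941567/1271000 = 757.63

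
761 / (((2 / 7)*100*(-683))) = -5327/136600 = -0.04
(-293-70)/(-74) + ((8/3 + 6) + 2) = 3457/222 = 15.57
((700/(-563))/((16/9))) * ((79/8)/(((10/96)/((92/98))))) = -245295/3941 = -62.24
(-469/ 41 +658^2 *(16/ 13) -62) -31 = 283968718/533 = 532774.33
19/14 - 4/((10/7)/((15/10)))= -199/70 = -2.84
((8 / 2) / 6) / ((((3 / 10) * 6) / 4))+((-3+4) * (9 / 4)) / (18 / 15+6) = 775/432 = 1.79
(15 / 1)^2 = 225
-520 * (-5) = 2600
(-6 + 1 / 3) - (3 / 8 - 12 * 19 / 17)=3007/408 = 7.37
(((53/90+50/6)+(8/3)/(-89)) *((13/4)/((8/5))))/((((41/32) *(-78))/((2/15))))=-71227/2955690 = -0.02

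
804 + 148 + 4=956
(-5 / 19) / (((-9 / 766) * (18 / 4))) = 7660/1539 = 4.98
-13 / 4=-3.25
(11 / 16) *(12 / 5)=33/20 = 1.65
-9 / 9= -1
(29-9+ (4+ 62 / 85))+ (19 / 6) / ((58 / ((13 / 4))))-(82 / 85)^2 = 241133407/10057200 = 23.98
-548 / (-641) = 548/641 = 0.85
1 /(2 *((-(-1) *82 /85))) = 85/164 = 0.52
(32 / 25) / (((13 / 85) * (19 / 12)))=6528/1235 = 5.29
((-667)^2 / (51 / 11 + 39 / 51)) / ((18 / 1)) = 83194243/18180 = 4576.14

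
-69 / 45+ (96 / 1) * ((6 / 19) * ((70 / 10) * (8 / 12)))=39883/285 = 139.94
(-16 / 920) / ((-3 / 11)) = 22/345 = 0.06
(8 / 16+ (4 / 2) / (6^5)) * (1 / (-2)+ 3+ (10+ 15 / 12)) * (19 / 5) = 406505/15552 = 26.14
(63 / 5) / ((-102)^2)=7/5780 = 0.00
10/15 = 2/3 = 0.67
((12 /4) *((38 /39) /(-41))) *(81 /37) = -3078/19721 = -0.16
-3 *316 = -948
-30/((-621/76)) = 760/207 = 3.67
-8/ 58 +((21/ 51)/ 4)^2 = -17075/134096 = -0.13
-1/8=-0.12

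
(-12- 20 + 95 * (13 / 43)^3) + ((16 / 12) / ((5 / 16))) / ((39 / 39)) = -29944187/1192605 = -25.11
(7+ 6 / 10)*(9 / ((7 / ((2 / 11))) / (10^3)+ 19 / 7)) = 957600/38539 = 24.85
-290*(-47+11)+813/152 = 1587693/152 = 10445.35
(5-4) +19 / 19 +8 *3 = 26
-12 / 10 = -6/5 = -1.20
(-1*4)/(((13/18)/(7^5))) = -1210104/13 = -93084.92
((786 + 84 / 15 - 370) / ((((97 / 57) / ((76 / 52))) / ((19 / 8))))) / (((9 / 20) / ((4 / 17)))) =1701032/3783 = 449.65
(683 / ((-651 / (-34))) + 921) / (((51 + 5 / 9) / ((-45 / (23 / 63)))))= -756693495/330832 = -2287.24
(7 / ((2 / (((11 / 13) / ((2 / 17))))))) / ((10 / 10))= 1309/52 = 25.17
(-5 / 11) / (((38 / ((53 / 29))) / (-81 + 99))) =-2385/6061 = -0.39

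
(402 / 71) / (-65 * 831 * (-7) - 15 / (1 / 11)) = 67/4472290 = 0.00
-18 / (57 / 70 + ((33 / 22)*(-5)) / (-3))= -315/58 = -5.43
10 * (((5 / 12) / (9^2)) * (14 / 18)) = 175/4374 = 0.04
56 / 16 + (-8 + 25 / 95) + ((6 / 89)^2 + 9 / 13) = -13851887/3912974 = -3.54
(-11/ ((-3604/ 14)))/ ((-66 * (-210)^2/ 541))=-541/68115600 = 0.00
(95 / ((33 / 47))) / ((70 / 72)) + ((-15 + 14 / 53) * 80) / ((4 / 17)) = -19878632/4081 = -4871.02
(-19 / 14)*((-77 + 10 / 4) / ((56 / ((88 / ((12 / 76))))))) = 591679/588 = 1006.26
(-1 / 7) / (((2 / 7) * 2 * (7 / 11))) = -11/28 = -0.39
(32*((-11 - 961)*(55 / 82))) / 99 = -8640/41 = -210.73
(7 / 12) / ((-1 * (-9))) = 7/108 = 0.06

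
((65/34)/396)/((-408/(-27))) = 65/203456 = 0.00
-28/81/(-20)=7/405 = 0.02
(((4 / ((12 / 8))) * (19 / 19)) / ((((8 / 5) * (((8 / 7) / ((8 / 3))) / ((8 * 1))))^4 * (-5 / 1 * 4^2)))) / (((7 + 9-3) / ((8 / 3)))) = -1200500/9477 = -126.68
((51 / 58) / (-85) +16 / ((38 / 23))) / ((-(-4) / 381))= 20308443/22040 = 921.44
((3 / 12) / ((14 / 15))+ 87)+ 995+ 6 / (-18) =181765/168 = 1081.93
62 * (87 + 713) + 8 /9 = 446408/9 = 49600.89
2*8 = 16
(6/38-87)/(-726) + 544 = 544.12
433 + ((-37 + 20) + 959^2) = 920097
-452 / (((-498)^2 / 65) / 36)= -29380/6889 = -4.26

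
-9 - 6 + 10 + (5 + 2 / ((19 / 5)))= 10/19 = 0.53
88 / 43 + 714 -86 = 27092/43 = 630.05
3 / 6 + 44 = 89/2 = 44.50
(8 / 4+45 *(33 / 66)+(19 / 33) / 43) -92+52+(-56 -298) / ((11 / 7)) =-683275/2838 = -240.76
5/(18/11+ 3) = 55/51 = 1.08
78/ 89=0.88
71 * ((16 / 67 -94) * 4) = -1784088/67 = -26628.18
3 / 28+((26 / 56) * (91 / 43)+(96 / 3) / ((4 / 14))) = 34040/301 = 113.09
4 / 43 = 0.09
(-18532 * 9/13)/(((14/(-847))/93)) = 938432682/13 = 72187129.38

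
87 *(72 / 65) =6264/65 = 96.37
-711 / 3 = -237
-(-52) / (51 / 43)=2236/51 = 43.84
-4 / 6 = -2/3 = -0.67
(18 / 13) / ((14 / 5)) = 45/91 = 0.49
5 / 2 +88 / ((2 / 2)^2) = 181/2 = 90.50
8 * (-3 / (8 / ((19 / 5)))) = -57/5 = -11.40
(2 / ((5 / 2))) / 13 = 4/65 = 0.06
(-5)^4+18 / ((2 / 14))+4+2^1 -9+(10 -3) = 755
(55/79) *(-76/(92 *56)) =-1045/101752 = -0.01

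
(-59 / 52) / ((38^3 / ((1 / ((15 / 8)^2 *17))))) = -118/341063775 = 0.00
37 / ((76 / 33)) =16.07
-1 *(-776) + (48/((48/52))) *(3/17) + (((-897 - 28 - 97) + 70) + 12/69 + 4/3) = -193916/1173 = -165.32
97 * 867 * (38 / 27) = 1065254/9 = 118361.56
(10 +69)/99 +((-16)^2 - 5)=24928/99 = 251.80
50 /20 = 5/2 = 2.50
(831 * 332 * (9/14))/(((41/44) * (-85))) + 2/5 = -54616858/24395 = -2238.85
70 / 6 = 35/3 = 11.67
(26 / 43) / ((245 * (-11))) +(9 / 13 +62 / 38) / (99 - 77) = 3017123/28623595 = 0.11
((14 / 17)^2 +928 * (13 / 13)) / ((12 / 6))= 134194/289 = 464.34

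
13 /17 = 0.76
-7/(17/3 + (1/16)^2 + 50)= -0.13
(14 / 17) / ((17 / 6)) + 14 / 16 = 2695/2312 = 1.17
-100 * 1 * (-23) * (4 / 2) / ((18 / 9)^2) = 1150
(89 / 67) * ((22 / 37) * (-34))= -26.85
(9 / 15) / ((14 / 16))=24/35 = 0.69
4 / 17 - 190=-189.76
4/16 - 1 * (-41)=41.25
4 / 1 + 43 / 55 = 263/55 = 4.78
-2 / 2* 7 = -7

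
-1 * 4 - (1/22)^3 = -42593/10648 = -4.00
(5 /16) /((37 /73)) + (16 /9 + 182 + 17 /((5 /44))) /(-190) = -2880217/2530800 = -1.14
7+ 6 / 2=10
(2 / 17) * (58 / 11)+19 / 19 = 303/187 = 1.62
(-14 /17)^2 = 196/289 = 0.68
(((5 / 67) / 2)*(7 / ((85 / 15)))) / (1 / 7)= 0.32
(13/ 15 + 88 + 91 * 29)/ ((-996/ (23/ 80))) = -470557/597600 = -0.79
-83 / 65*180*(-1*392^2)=35319079.38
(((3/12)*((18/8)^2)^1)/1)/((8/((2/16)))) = 81/4096 = 0.02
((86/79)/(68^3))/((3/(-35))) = -1505/37260192 = 0.00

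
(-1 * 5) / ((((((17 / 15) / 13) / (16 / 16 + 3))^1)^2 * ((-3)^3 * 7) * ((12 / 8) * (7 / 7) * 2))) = 338000/18207 = 18.56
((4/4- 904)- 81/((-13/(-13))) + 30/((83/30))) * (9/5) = -1751.68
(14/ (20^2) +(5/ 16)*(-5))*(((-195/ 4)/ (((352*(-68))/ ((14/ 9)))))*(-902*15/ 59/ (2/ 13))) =7.21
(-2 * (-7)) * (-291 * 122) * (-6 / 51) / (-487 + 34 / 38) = -4721766/39253 = -120.29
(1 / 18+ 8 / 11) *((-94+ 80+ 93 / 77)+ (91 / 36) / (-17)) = -94523185/9330552 = -10.13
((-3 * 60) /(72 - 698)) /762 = 15/39751 = 0.00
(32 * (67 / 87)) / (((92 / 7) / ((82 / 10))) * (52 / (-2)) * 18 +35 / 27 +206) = -5537952/121980409 = -0.05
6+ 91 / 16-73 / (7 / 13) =-13875/112 = -123.88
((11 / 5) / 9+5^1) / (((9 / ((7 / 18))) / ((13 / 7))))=1534/3645 = 0.42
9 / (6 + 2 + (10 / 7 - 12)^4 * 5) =21609/149952088 = 0.00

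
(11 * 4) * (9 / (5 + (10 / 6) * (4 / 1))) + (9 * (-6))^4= 297608148/35 = 8503089.94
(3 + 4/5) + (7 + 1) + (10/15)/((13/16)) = 2461/195 = 12.62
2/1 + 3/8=19/8 = 2.38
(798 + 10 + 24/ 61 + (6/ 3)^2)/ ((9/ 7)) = 346892/549 = 631.86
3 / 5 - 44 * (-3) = 663/5 = 132.60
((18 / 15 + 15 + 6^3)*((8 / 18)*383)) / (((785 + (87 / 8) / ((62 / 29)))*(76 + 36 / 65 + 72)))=159288168/473002781 = 0.34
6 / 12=1/2 = 0.50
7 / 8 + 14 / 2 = 7.88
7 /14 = 1/2 = 0.50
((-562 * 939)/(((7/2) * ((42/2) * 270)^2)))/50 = -87953/937676250 = 0.00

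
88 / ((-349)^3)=-88/42508549 = 0.00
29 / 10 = 2.90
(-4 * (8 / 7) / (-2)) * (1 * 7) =16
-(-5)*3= 15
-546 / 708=-91/118 = -0.77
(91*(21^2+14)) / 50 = 8281/10 = 828.10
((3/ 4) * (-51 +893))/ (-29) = -1263/58 = -21.78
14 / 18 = 7/9 = 0.78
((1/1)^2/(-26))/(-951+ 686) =1/6890 = 0.00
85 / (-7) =-12.14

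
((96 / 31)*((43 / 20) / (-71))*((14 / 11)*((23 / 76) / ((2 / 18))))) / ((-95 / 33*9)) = 249228/19864025 = 0.01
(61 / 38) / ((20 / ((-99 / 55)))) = -549/3800 = -0.14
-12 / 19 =-0.63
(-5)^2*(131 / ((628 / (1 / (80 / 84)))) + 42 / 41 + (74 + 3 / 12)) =194380455/102992 = 1887.34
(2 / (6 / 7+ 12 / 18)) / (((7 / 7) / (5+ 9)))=147/8 = 18.38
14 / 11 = 1.27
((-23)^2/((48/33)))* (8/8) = 5819/16 = 363.69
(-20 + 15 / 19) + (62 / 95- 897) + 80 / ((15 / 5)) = -888.89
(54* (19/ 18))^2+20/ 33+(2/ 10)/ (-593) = 317957672/97845 = 3249.61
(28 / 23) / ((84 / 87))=29/23 = 1.26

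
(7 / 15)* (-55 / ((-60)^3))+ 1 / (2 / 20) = 6480077/648000 = 10.00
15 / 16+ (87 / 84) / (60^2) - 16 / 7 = -135871/100800 = -1.35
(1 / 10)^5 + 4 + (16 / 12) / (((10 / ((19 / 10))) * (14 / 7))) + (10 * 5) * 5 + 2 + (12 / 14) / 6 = 538166021/2100000 = 256.27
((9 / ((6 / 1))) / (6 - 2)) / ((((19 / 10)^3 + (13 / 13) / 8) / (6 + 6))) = 0.64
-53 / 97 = -0.55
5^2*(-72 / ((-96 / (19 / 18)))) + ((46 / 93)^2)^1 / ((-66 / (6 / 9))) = 19.79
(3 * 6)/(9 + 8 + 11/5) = 15/16 = 0.94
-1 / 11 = -0.09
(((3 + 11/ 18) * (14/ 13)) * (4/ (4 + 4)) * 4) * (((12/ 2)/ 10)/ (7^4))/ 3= 2/3087 = 0.00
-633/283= -2.24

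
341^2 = 116281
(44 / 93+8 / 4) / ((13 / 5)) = 1150/1209 = 0.95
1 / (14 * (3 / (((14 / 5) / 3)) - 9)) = -1/81 = -0.01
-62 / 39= -1.59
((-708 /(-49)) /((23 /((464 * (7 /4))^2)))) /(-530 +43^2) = 9526848/30337 = 314.03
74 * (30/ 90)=24.67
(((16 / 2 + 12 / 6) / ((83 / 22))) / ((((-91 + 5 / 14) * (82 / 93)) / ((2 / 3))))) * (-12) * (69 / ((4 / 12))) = 8784160/159941 = 54.92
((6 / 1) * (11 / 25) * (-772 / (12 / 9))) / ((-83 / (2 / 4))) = 9.21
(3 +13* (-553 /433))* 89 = -524210/433 = -1210.65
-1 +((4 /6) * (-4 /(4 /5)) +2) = -7/3 = -2.33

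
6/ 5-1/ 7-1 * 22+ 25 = 142/35 = 4.06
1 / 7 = 0.14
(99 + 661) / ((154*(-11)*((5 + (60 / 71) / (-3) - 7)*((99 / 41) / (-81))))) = -553090/83853 = -6.60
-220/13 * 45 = -9900/13 = -761.54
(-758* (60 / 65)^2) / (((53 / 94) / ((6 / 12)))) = -572.75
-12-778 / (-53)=142/53 = 2.68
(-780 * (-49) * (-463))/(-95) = 3539172/19 = 186272.21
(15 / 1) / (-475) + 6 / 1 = 567/95 = 5.97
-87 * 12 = -1044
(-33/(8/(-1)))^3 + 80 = 76897/512 = 150.19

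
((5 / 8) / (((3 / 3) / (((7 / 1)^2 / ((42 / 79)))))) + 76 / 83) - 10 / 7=1592161/27888 = 57.09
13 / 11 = 1.18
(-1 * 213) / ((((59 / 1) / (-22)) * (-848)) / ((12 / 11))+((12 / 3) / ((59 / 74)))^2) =-0.10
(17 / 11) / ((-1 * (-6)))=17/66 = 0.26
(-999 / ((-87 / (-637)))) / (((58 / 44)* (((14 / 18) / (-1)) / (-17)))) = -101999898/841 = -121284.06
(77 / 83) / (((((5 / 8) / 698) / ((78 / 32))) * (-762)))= -349349/105410 = -3.31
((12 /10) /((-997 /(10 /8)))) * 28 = -42/997 = -0.04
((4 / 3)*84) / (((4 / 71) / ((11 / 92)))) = 237.70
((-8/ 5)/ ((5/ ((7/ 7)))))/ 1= -8/25 = -0.32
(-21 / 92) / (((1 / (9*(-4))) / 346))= 65394/23 = 2843.22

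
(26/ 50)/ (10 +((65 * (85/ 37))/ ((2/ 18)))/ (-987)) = 158249/2628875 = 0.06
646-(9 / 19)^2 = 233125/361 = 645.78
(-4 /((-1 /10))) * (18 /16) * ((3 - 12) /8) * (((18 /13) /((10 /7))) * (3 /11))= -15309/1144 = -13.38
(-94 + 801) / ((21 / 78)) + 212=2838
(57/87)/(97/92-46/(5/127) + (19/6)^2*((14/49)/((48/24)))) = -275310/489928349 = 0.00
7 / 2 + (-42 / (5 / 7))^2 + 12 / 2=3466.94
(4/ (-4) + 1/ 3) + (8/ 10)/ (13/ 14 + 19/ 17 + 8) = -7018/11955 = -0.59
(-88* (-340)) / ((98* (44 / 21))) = 1020/7 = 145.71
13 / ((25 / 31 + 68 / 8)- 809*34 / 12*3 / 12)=-744/32263 = -0.02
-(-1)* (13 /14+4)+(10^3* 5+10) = 5014.93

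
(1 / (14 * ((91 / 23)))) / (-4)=-23/5096 = 0.00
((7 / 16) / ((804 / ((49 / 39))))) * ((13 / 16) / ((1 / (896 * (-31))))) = -74431/4824 = -15.43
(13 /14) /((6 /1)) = 0.15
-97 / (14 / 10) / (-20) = 97/28 = 3.46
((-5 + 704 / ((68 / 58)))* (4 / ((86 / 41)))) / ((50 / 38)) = 15771634/18275 = 863.02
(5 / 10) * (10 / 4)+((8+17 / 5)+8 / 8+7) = 413/20 = 20.65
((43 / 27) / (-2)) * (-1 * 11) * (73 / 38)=34529/2052 = 16.83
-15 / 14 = -1.07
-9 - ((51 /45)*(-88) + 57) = 506/15 = 33.73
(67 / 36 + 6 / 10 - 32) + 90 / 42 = -34519/1260 = -27.40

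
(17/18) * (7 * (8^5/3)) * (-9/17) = -114688/3 = -38229.33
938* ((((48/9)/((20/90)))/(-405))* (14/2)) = -389.10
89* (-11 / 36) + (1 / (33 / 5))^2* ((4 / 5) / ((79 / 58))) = -9353621/344124 = -27.18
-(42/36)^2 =-49/36 = -1.36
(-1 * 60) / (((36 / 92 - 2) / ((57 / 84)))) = 6555/259 = 25.31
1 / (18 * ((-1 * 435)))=-1/7830 = 0.00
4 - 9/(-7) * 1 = 5.29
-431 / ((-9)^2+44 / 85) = -5.29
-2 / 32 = -1/16 = -0.06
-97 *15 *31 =-45105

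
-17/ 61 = -0.28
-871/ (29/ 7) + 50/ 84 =-255349/1218 = -209.65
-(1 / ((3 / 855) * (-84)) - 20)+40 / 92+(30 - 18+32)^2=1262129/644 = 1959.83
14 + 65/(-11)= 89/11 = 8.09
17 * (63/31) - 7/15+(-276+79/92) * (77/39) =-283156447/556140 = -509.15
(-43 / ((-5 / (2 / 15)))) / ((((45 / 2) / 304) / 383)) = 20026304/3375 = 5933.72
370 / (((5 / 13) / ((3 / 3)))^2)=12506/5 = 2501.20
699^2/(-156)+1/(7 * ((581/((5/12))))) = -993570101/317226 = -3132.06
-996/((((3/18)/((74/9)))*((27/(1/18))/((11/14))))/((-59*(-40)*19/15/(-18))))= 605896016/45927 = 13192.59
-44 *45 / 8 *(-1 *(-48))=-11880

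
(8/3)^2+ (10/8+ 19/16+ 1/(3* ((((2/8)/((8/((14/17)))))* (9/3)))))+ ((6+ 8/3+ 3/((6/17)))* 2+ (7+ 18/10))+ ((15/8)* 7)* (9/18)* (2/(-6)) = 23021/420 = 54.81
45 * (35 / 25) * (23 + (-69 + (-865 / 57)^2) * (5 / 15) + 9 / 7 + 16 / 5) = 27718154/5415 = 5118.77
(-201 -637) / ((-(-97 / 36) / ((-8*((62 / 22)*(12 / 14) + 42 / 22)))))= 80367552/7469 = 10760.15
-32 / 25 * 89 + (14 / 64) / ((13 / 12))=-295667/2600 = -113.72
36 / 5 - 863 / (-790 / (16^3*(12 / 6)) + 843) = 106616948/17262665 = 6.18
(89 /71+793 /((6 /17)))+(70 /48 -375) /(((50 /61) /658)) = -845230069/2840 = -297616.22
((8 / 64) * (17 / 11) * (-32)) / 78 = -34/429 = -0.08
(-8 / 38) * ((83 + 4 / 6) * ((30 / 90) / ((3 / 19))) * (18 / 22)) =-1004/33 = -30.42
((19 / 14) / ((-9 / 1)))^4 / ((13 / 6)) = 130321/546102648 = 0.00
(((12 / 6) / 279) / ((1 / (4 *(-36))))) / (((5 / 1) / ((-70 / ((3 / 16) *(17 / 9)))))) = 21504/527 = 40.80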